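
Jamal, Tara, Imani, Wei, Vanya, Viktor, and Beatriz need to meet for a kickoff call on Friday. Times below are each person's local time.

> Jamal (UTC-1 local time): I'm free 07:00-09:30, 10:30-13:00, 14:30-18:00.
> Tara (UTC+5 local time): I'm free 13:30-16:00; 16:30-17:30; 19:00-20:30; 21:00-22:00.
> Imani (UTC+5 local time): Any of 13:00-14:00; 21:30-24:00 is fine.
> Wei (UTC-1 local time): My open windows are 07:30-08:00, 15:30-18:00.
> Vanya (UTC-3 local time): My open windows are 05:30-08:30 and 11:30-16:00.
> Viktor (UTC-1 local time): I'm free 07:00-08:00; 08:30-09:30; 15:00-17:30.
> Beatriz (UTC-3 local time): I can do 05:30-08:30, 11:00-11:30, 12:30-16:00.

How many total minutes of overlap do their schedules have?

60

Jamal in UTC: 08:00-10:30, 11:30-14:00, 15:30-19:00 (add 1h to convert from UTC-1).
Tara in UTC: 08:30-11:00, 11:30-12:30, 14:00-15:30, 16:00-17:00 (subtract 5h to convert from UTC+5).
Imani in UTC: 08:00-09:00, 16:30-19:00 (subtract 5h to convert from UTC+5).
Wei in UTC: 08:30-09:00, 16:30-19:00 (add 1h to convert from UTC-1).
Vanya in UTC: 08:30-11:30, 14:30-19:00 (add 3h to convert from UTC-3).
Viktor in UTC: 08:00-09:00, 09:30-10:30, 16:00-18:30 (add 1h to convert from UTC-1).
Beatriz in UTC: 08:30-11:30, 14:00-14:30, 15:30-19:00 (add 3h to convert from UTC-3).
Jamal ∩ Tara: 08:30-10:30, 11:30-12:30, 16:00-17:00.
Jamal ∩ Tara ∩ Imani: 08:30-09:00, 16:30-17:00.
Jamal ∩ Tara ∩ Imani ∩ Wei: 08:30-09:00, 16:30-17:00.
Jamal ∩ Tara ∩ Imani ∩ Wei ∩ Vanya: 08:30-09:00, 16:30-17:00.
Jamal ∩ Tara ∩ Imani ∩ Wei ∩ Vanya ∩ Viktor: 08:30-09:00, 16:30-17:00.
Jamal ∩ Tara ∩ Imani ∩ Wei ∩ Vanya ∩ Viktor ∩ Beatriz: 08:30-09:00, 16:30-17:00.
Summing the common windows: 30 + 30 = 60 minutes.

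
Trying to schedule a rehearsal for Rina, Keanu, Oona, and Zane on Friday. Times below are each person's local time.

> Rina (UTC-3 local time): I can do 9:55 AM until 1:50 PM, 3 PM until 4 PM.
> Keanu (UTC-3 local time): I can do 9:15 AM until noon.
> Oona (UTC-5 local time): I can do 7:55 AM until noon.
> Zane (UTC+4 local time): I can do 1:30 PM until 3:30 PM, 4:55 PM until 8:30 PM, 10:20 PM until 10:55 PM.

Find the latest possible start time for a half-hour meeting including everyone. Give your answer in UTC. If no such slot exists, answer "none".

14:30

Rina in UTC: 12:55-16:50, 18:00-19:00 (add 3h to convert from UTC-3).
Keanu in UTC: 12:15-15:00 (add 3h to convert from UTC-3).
Oona in UTC: 12:55-17:00 (add 5h to convert from UTC-5).
Zane in UTC: 09:30-11:30, 12:55-16:30, 18:20-18:55 (subtract 4h to convert from UTC+4).
Rina ∩ Keanu: 12:55-15:00.
Rina ∩ Keanu ∩ Oona: 12:55-15:00.
Rina ∩ Keanu ∩ Oona ∩ Zane: 12:55-15:00.
Those are the intersection windows.
The last common window of at least 30 minutes is 12:55-15:00; a 30-minute meeting can start as late as 14:30 and still end by 15:00.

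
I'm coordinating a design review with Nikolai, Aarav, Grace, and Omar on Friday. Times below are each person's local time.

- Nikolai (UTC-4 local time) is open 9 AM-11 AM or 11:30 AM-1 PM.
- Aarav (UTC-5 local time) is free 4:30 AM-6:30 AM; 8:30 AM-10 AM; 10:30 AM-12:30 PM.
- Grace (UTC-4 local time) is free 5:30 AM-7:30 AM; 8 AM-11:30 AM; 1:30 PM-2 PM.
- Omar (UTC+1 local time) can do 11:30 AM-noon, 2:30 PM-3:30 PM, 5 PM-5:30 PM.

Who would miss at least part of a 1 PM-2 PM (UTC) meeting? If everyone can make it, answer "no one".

Nikolai in UTC: 13:00-15:00, 15:30-17:00 (add 4h to convert from UTC-4).
Aarav in UTC: 09:30-11:30, 13:30-15:00, 15:30-17:30 (add 5h to convert from UTC-5).
Grace in UTC: 09:30-11:30, 12:00-15:30, 17:30-18:00 (add 4h to convert from UTC-4).
Omar in UTC: 10:30-11:00, 13:30-14:30, 16:00-16:30 (subtract 1h to convert from UTC+1).
Nikolai: free for 13:00-14:00. Aarav: not fully free for 13:00-14:00. Grace: free for 13:00-14:00. Omar: not fully free for 13:00-14:00.

Aarav, Omar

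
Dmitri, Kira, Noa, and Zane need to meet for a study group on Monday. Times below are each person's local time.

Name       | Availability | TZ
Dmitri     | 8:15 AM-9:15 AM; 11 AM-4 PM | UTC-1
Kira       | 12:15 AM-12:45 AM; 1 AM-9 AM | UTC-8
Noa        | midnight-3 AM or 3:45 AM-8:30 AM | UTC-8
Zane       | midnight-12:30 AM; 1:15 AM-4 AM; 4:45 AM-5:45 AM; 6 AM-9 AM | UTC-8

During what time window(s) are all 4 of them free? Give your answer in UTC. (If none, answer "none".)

09:15-10:15, 12:45-13:45, 14:00-16:30

Dmitri in UTC: 09:15-10:15, 12:00-17:00 (add 1h to convert from UTC-1).
Kira in UTC: 08:15-08:45, 09:00-17:00 (add 8h to convert from UTC-8).
Noa in UTC: 08:00-11:00, 11:45-16:30 (add 8h to convert from UTC-8).
Zane in UTC: 08:00-08:30, 09:15-12:00, 12:45-13:45, 14:00-17:00 (add 8h to convert from UTC-8).
Dmitri ∩ Kira: 09:15-10:15, 12:00-17:00.
Dmitri ∩ Kira ∩ Noa: 09:15-10:15, 12:00-16:30.
Dmitri ∩ Kira ∩ Noa ∩ Zane: 09:15-10:15, 12:45-13:45, 14:00-16:30.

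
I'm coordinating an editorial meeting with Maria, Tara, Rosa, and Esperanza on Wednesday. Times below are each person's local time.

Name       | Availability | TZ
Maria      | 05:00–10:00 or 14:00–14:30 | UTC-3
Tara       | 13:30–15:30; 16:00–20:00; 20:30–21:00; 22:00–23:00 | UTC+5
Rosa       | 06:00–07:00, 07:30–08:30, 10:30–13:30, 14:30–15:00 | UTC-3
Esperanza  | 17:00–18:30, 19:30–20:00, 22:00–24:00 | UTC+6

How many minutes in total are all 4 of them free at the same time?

30

Maria in UTC: 08:00-13:00, 17:00-17:30 (add 3h to convert from UTC-3).
Tara in UTC: 08:30-10:30, 11:00-15:00, 15:30-16:00, 17:00-18:00 (subtract 5h to convert from UTC+5).
Rosa in UTC: 09:00-10:00, 10:30-11:30, 13:30-16:30, 17:30-18:00 (add 3h to convert from UTC-3).
Esperanza in UTC: 11:00-12:30, 13:30-14:00, 16:00-18:00 (subtract 6h to convert from UTC+6).
Maria ∩ Tara: 08:30-10:30, 11:00-13:00, 17:00-17:30.
Maria ∩ Tara ∩ Rosa: 09:00-10:00, 11:00-11:30.
Maria ∩ Tara ∩ Rosa ∩ Esperanza: 11:00-11:30.
That's a single block of 30 minutes.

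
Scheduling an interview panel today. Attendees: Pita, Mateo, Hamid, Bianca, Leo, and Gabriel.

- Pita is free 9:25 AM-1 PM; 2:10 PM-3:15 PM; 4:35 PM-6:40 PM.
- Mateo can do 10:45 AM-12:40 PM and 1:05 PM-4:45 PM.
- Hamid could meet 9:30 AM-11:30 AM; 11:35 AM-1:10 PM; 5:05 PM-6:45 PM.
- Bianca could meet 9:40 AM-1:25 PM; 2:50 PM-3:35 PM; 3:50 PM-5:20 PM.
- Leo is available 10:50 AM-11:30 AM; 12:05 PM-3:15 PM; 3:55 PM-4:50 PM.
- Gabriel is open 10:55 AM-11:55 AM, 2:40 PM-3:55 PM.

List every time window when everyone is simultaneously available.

10:55-11:30

Pita ∩ Mateo: 10:45-12:40, 14:10-15:15, 16:35-16:45.
Pita ∩ Mateo ∩ Hamid: 10:45-11:30, 11:35-12:40.
Pita ∩ Mateo ∩ Hamid ∩ Bianca: 10:45-11:30, 11:35-12:40.
Pita ∩ Mateo ∩ Hamid ∩ Bianca ∩ Leo: 10:50-11:30, 12:05-12:40.
Pita ∩ Mateo ∩ Hamid ∩ Bianca ∩ Leo ∩ Gabriel: 10:55-11:30.
So the common availability across everyone is 10:55-11:30.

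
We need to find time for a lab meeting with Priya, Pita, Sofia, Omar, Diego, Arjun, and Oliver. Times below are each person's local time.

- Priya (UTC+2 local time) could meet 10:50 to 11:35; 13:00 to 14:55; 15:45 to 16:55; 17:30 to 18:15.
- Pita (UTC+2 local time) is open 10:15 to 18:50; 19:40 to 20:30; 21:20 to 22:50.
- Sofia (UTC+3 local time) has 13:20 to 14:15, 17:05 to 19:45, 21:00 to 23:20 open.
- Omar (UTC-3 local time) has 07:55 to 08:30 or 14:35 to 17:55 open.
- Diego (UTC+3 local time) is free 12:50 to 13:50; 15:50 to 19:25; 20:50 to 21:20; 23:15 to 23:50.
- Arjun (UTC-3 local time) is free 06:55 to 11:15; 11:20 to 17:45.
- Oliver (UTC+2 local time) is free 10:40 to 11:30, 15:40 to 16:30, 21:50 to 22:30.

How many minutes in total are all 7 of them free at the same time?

Priya in UTC: 08:50-09:35, 11:00-12:55, 13:45-14:55, 15:30-16:15 (subtract 2h to convert from UTC+2).
Pita in UTC: 08:15-16:50, 17:40-18:30, 19:20-20:50 (subtract 2h to convert from UTC+2).
Sofia in UTC: 10:20-11:15, 14:05-16:45, 18:00-20:20 (subtract 3h to convert from UTC+3).
Omar in UTC: 10:55-11:30, 17:35-20:55 (add 3h to convert from UTC-3).
Diego in UTC: 09:50-10:50, 12:50-16:25, 17:50-18:20, 20:15-20:50 (subtract 3h to convert from UTC+3).
Arjun in UTC: 09:55-14:15, 14:20-20:45 (add 3h to convert from UTC-3).
Oliver in UTC: 08:40-09:30, 13:40-14:30, 19:50-20:30 (subtract 2h to convert from UTC+2).
Priya ∩ Pita: 08:50-09:35, 11:00-12:55, 13:45-14:55, 15:30-16:15.
Priya ∩ Pita ∩ Sofia: 11:00-11:15, 14:05-14:55, 15:30-16:15.
Priya ∩ Pita ∩ Sofia ∩ Omar: 11:00-11:15.
Priya ∩ Pita ∩ Sofia ∩ Omar ∩ Diego: ∅.
Priya ∩ Pita ∩ Sofia ∩ Omar ∩ Diego ∩ Arjun: ∅.
Priya ∩ Pita ∩ Sofia ∩ Omar ∩ Diego ∩ Arjun ∩ Oliver: ∅.
There is no time when everyone is free.
There is no common window, so the total is 0 minutes.

0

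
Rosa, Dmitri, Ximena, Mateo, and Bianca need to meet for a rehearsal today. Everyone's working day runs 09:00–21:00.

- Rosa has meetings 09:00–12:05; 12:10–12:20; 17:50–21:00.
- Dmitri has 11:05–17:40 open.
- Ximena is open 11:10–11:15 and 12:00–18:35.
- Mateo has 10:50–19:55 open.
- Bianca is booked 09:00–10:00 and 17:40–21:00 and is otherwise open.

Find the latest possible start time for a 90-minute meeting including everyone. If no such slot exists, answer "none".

16:10

Rosa free: 12:05-12:10, 12:20-17:50 (invert busy blocks within the working day).
Dmitri free: 11:05-17:40.
Ximena free: 11:10-11:15, 12:00-18:35.
Mateo free: 10:50-19:55.
Bianca free: 10:00-17:40 (invert busy blocks within the working day).
Rosa ∩ Dmitri: 12:05-12:10, 12:20-17:40.
Rosa ∩ Dmitri ∩ Ximena: 12:05-12:10, 12:20-17:40.
Rosa ∩ Dmitri ∩ Ximena ∩ Mateo: 12:05-12:10, 12:20-17:40.
Rosa ∩ Dmitri ∩ Ximena ∩ Mateo ∩ Bianca: 12:05-12:10, 12:20-17:40.
The last common window of at least 90 minutes is 12:20-17:40; a 90-minute meeting can start as late as 16:10 and still end by 17:40.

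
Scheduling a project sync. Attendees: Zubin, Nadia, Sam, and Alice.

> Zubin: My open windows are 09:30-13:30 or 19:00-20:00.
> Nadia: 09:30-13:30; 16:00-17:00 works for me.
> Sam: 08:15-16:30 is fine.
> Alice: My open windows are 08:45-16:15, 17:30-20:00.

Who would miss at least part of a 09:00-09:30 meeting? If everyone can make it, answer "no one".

Nadia, Zubin

Zubin: not fully free for 09:00-09:30. Nadia: not fully free for 09:00-09:30. Sam: free for 09:00-09:30. Alice: free for 09:00-09:30.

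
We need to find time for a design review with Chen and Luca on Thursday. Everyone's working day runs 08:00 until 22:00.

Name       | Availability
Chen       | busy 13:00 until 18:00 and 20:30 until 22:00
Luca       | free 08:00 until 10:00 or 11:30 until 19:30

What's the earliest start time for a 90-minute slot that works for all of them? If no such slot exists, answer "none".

Chen free: 08:00-13:00, 18:00-20:30 (invert busy blocks within the working day).
Luca free: 08:00-10:00, 11:30-19:30.
Chen ∩ Luca: 08:00-10:00, 11:30-13:00, 18:00-19:30.
The first common window of at least 90 minutes is 08:00-10:00, so the earliest start is 08:00.

08:00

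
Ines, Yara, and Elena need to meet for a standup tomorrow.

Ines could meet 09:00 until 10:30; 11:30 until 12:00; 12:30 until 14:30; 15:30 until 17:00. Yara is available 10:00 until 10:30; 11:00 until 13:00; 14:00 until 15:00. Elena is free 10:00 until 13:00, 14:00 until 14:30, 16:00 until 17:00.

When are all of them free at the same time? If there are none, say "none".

Ines ∩ Yara: 10:00-10:30, 11:30-12:00, 12:30-13:00, 14:00-14:30.
Ines ∩ Yara ∩ Elena: 10:00-10:30, 11:30-12:00, 12:30-13:00, 14:00-14:30.

10:00-10:30, 11:30-12:00, 12:30-13:00, 14:00-14:30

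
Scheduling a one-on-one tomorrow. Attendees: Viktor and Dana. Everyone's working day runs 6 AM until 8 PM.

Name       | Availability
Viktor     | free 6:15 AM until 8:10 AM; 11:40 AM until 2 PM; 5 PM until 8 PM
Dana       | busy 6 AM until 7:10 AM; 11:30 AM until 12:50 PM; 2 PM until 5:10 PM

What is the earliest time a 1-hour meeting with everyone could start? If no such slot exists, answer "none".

07:10

Viktor free: 06:15-08:10, 11:40-14:00, 17:00-20:00.
Dana free: 07:10-11:30, 12:50-14:00, 17:10-20:00 (invert busy blocks within the working day).
Viktor ∩ Dana: 07:10-08:10, 12:50-14:00, 17:10-20:00.
The first common window of at least 60 minutes is 07:10-08:10, so the earliest start is 07:10.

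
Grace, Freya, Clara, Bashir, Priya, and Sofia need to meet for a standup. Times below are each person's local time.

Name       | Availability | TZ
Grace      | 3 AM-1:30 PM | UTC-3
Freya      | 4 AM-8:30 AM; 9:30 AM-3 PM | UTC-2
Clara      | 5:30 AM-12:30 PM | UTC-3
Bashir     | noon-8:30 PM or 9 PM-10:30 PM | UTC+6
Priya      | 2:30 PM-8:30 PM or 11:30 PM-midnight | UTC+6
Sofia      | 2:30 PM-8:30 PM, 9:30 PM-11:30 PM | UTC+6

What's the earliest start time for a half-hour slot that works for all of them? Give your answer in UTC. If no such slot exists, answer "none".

Grace in UTC: 06:00-16:30 (add 3h to convert from UTC-3).
Freya in UTC: 06:00-10:30, 11:30-17:00 (add 2h to convert from UTC-2).
Clara in UTC: 08:30-15:30 (add 3h to convert from UTC-3).
Bashir in UTC: 06:00-14:30, 15:00-16:30 (subtract 6h to convert from UTC+6).
Priya in UTC: 08:30-14:30, 17:30-18:00 (subtract 6h to convert from UTC+6).
Sofia in UTC: 08:30-14:30, 15:30-17:30 (subtract 6h to convert from UTC+6).
Grace ∩ Freya: 06:00-10:30, 11:30-16:30.
Grace ∩ Freya ∩ Clara: 08:30-10:30, 11:30-15:30.
Grace ∩ Freya ∩ Clara ∩ Bashir: 08:30-10:30, 11:30-14:30, 15:00-15:30.
Grace ∩ Freya ∩ Clara ∩ Bashir ∩ Priya: 08:30-10:30, 11:30-14:30.
Grace ∩ Freya ∩ Clara ∩ Bashir ∩ Priya ∩ Sofia: 08:30-10:30, 11:30-14:30.
The first common window of at least 30 minutes is 08:30-10:30, so the earliest start is 08:30.

08:30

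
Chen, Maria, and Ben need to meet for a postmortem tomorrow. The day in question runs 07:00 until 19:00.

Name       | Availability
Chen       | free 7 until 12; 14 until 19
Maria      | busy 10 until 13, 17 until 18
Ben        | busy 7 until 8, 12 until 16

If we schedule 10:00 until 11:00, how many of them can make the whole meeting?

Chen free: 07:00-12:00, 14:00-19:00.
Maria free: 07:00-10:00, 13:00-17:00, 18:00-19:00 (invert busy blocks within the working day).
Ben free: 08:00-12:00, 16:00-19:00 (invert busy blocks within the working day).
Chen and Ben can make the full 10:00-11:00 slot — that's 2.

2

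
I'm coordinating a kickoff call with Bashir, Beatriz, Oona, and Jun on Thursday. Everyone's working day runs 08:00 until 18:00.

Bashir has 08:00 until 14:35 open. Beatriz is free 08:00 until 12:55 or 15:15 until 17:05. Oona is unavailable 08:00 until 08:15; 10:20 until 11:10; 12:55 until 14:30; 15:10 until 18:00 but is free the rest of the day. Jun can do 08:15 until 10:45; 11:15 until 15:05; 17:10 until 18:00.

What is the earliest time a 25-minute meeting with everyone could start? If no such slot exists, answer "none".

Bashir free: 08:00-14:35.
Beatriz free: 08:00-12:55, 15:15-17:05.
Oona free: 08:15-10:20, 11:10-12:55, 14:30-15:10 (invert busy blocks within the working day).
Jun free: 08:15-10:45, 11:15-15:05, 17:10-18:00.
Bashir ∩ Beatriz: 08:00-12:55.
Bashir ∩ Beatriz ∩ Oona: 08:15-10:20, 11:10-12:55.
Bashir ∩ Beatriz ∩ Oona ∩ Jun: 08:15-10:20, 11:15-12:55.
The first common window of at least 25 minutes is 08:15-10:20, so the earliest start is 08:15.

08:15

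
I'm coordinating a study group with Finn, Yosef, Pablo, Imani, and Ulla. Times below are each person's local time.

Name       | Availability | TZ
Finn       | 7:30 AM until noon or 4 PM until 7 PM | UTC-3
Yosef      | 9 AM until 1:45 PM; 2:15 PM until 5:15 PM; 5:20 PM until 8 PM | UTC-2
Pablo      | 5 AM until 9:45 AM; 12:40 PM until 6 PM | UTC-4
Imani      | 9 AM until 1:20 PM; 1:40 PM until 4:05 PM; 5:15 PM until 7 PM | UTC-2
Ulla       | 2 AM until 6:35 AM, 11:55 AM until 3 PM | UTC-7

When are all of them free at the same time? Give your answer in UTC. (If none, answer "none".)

Finn in UTC: 10:30-15:00, 19:00-22:00 (add 3h to convert from UTC-3).
Yosef in UTC: 11:00-15:45, 16:15-19:15, 19:20-22:00 (add 2h to convert from UTC-2).
Pablo in UTC: 09:00-13:45, 16:40-22:00 (add 4h to convert from UTC-4).
Imani in UTC: 11:00-15:20, 15:40-18:05, 19:15-21:00 (add 2h to convert from UTC-2).
Ulla in UTC: 09:00-13:35, 18:55-22:00 (add 7h to convert from UTC-7).
Finn ∩ Yosef: 11:00-15:00, 19:00-19:15, 19:20-22:00.
Finn ∩ Yosef ∩ Pablo: 11:00-13:45, 19:00-19:15, 19:20-22:00.
Finn ∩ Yosef ∩ Pablo ∩ Imani: 11:00-13:45, 19:20-21:00.
Finn ∩ Yosef ∩ Pablo ∩ Imani ∩ Ulla: 11:00-13:35, 19:20-21:00.
So the common availability across everyone is 11:00-13:35, 19:20-21:00.

11:00-13:35, 19:20-21:00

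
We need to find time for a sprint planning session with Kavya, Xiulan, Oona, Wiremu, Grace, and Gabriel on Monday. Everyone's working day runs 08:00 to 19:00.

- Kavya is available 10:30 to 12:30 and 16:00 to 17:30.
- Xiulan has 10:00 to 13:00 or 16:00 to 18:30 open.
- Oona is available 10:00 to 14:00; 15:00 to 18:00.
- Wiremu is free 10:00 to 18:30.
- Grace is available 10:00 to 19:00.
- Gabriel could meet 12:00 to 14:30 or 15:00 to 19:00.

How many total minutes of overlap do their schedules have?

120

Kavya ∩ Xiulan: 10:30-12:30, 16:00-17:30.
Kavya ∩ Xiulan ∩ Oona: 10:30-12:30, 16:00-17:30.
Kavya ∩ Xiulan ∩ Oona ∩ Wiremu: 10:30-12:30, 16:00-17:30.
Kavya ∩ Xiulan ∩ Oona ∩ Wiremu ∩ Grace: 10:30-12:30, 16:00-17:30.
Kavya ∩ Xiulan ∩ Oona ∩ Wiremu ∩ Grace ∩ Gabriel: 12:00-12:30, 16:00-17:30.
Those are the intersection windows.
Summing the common windows: 30 + 90 = 120 minutes.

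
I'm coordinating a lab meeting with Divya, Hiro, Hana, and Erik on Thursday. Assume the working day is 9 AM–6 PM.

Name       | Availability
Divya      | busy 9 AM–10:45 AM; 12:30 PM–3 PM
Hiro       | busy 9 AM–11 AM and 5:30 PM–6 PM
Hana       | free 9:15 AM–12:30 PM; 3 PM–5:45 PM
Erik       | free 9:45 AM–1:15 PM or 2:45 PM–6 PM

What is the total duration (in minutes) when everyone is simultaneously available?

240

Divya free: 10:45-12:30, 15:00-18:00 (invert busy blocks within the working day).
Hiro free: 11:00-17:30 (invert busy blocks within the working day).
Hana free: 09:15-12:30, 15:00-17:45.
Erik free: 09:45-13:15, 14:45-18:00.
Divya ∩ Hiro: 11:00-12:30, 15:00-17:30.
Divya ∩ Hiro ∩ Hana: 11:00-12:30, 15:00-17:30.
Divya ∩ Hiro ∩ Hana ∩ Erik: 11:00-12:30, 15:00-17:30.
Summing the common windows: 90 + 150 = 240 minutes.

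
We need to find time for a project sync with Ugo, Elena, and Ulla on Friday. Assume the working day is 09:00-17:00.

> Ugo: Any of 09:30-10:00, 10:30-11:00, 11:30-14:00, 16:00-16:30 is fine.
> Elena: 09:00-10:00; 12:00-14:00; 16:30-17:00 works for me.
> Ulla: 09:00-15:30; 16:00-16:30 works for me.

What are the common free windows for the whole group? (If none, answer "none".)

09:30-10:00, 12:00-14:00

Ugo ∩ Elena: 09:30-10:00, 12:00-14:00.
Ugo ∩ Elena ∩ Ulla: 09:30-10:00, 12:00-14:00.
So the common availability across everyone is 09:30-10:00, 12:00-14:00.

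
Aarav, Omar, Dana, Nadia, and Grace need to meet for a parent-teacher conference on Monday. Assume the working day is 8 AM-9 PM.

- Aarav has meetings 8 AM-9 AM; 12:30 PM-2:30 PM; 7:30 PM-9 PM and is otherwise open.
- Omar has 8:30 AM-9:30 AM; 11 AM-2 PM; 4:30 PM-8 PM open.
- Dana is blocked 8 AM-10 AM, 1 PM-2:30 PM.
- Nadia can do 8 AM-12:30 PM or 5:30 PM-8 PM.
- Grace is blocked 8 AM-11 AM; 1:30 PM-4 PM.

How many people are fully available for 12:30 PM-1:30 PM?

Aarav free: 09:00-12:30, 14:30-19:30 (invert busy blocks within the working day).
Omar free: 08:30-09:30, 11:00-14:00, 16:30-20:00.
Dana free: 10:00-13:00, 14:30-21:00 (invert busy blocks within the working day).
Nadia free: 08:00-12:30, 17:30-20:00.
Grace free: 11:00-13:30, 16:00-21:00 (invert busy blocks within the working day).
Omar and Grace can make the full 12:30-13:30 slot — that's 2.

2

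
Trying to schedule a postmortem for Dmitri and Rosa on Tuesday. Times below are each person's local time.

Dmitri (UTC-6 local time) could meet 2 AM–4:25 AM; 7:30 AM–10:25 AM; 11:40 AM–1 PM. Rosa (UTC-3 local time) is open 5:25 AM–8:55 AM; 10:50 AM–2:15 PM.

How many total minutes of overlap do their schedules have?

275

Dmitri in UTC: 08:00-10:25, 13:30-16:25, 17:40-19:00 (add 6h to convert from UTC-6).
Rosa in UTC: 08:25-11:55, 13:50-17:15 (add 3h to convert from UTC-3).
Dmitri ∩ Rosa: 08:25-10:25, 13:50-16:25.
Summing the common windows: 120 + 155 = 275 minutes.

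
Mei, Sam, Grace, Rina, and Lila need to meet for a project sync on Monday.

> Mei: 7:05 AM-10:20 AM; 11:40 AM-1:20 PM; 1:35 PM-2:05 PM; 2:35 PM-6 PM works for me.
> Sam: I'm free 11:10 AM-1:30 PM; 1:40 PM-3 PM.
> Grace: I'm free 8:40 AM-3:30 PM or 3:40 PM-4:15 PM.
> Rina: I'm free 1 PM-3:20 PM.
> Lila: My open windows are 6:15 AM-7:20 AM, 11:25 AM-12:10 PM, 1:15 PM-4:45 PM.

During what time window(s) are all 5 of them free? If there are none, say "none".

13:15-13:20, 13:40-14:05, 14:35-15:00

Mei ∩ Sam: 11:40-13:20, 13:40-14:05, 14:35-15:00.
Mei ∩ Sam ∩ Grace: 11:40-13:20, 13:40-14:05, 14:35-15:00.
Mei ∩ Sam ∩ Grace ∩ Rina: 13:00-13:20, 13:40-14:05, 14:35-15:00.
Mei ∩ Sam ∩ Grace ∩ Rina ∩ Lila: 13:15-13:20, 13:40-14:05, 14:35-15:00.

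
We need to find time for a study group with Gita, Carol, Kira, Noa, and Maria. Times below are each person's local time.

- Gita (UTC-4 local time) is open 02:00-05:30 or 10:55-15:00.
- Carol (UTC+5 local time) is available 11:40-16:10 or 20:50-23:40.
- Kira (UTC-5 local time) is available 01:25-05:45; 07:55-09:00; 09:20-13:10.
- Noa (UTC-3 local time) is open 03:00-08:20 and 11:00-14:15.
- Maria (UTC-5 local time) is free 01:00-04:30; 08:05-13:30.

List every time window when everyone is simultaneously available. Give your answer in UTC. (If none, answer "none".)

Gita in UTC: 06:00-09:30, 14:55-19:00 (add 4h to convert from UTC-4).
Carol in UTC: 06:40-11:10, 15:50-18:40 (subtract 5h to convert from UTC+5).
Kira in UTC: 06:25-10:45, 12:55-14:00, 14:20-18:10 (add 5h to convert from UTC-5).
Noa in UTC: 06:00-11:20, 14:00-17:15 (add 3h to convert from UTC-3).
Maria in UTC: 06:00-09:30, 13:05-18:30 (add 5h to convert from UTC-5).
Gita ∩ Carol: 06:40-09:30, 15:50-18:40.
Gita ∩ Carol ∩ Kira: 06:40-09:30, 15:50-18:10.
Gita ∩ Carol ∩ Kira ∩ Noa: 06:40-09:30, 15:50-17:15.
Gita ∩ Carol ∩ Kira ∩ Noa ∩ Maria: 06:40-09:30, 15:50-17:15.
So the common availability across everyone is 06:40-09:30, 15:50-17:15.

06:40-09:30, 15:50-17:15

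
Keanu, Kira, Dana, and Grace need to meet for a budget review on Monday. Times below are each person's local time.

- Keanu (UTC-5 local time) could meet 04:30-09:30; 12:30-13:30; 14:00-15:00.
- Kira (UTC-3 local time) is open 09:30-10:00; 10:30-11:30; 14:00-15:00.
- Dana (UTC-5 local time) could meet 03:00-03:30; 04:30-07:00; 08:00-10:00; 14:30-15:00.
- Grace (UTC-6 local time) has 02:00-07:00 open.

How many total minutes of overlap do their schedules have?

0

Keanu in UTC: 09:30-14:30, 17:30-18:30, 19:00-20:00 (add 5h to convert from UTC-5).
Kira in UTC: 12:30-13:00, 13:30-14:30, 17:00-18:00 (add 3h to convert from UTC-3).
Dana in UTC: 08:00-08:30, 09:30-12:00, 13:00-15:00, 19:30-20:00 (add 5h to convert from UTC-5).
Grace in UTC: 08:00-13:00 (add 6h to convert from UTC-6).
Keanu ∩ Kira: 12:30-13:00, 13:30-14:30, 17:30-18:00.
Keanu ∩ Kira ∩ Dana: 13:30-14:30.
Keanu ∩ Kira ∩ Dana ∩ Grace: ∅.
There is no time when everyone is free.
There is no common window, so the total is 0 minutes.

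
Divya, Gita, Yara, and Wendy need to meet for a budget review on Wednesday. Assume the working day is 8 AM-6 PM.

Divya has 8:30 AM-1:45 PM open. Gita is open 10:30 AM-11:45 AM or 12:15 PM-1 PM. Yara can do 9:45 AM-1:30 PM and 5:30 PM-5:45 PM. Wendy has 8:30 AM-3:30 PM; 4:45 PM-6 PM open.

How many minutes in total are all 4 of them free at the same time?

120

Divya ∩ Gita: 10:30-11:45, 12:15-13:00.
Divya ∩ Gita ∩ Yara: 10:30-11:45, 12:15-13:00.
Divya ∩ Gita ∩ Yara ∩ Wendy: 10:30-11:45, 12:15-13:00.
Summing the common windows: 75 + 45 = 120 minutes.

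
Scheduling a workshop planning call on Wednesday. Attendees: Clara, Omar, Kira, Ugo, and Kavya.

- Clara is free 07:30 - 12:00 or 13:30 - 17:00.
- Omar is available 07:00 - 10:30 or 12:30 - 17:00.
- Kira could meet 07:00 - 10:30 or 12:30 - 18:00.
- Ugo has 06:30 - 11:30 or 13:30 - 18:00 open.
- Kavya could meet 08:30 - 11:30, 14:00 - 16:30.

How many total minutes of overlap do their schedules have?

Clara ∩ Omar: 07:30-10:30, 13:30-17:00.
Clara ∩ Omar ∩ Kira: 07:30-10:30, 13:30-17:00.
Clara ∩ Omar ∩ Kira ∩ Ugo: 07:30-10:30, 13:30-17:00.
Clara ∩ Omar ∩ Kira ∩ Ugo ∩ Kavya: 08:30-10:30, 14:00-16:30.
Summing the common windows: 120 + 150 = 270 minutes.

270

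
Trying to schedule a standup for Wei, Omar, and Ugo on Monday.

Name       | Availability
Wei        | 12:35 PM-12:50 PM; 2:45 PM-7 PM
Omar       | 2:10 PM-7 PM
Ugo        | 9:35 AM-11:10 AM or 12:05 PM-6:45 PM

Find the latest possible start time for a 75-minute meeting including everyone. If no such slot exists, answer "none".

17:30

Wei ∩ Omar: 14:45-19:00.
Wei ∩ Omar ∩ Ugo: 14:45-18:45.
Those are the intersection windows.
The last common window of at least 75 minutes is 14:45-18:45; a 75-minute meeting can start as late as 17:30 and still end by 18:45.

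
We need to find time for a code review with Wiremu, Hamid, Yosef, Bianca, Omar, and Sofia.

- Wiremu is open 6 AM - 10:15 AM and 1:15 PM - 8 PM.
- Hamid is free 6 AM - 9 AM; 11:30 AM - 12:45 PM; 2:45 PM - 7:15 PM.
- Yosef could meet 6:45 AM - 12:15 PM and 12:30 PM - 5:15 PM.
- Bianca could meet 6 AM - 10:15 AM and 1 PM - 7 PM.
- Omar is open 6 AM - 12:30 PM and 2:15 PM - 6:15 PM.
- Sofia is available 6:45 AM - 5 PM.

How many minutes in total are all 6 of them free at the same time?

Wiremu ∩ Hamid: 06:00-09:00, 14:45-19:15.
Wiremu ∩ Hamid ∩ Yosef: 06:45-09:00, 14:45-17:15.
Wiremu ∩ Hamid ∩ Yosef ∩ Bianca: 06:45-09:00, 14:45-17:15.
Wiremu ∩ Hamid ∩ Yosef ∩ Bianca ∩ Omar: 06:45-09:00, 14:45-17:15.
Wiremu ∩ Hamid ∩ Yosef ∩ Bianca ∩ Omar ∩ Sofia: 06:45-09:00, 14:45-17:00.
Summing the common windows: 135 + 135 = 270 minutes.

270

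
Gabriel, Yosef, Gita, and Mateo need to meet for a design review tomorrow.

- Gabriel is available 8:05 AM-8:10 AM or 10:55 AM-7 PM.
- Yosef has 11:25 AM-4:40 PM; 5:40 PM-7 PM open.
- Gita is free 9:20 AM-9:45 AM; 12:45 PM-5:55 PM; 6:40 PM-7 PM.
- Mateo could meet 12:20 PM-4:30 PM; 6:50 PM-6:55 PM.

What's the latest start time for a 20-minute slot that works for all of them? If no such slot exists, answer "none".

16:10

Gabriel ∩ Yosef: 11:25-16:40, 17:40-19:00.
Gabriel ∩ Yosef ∩ Gita: 12:45-16:40, 17:40-17:55, 18:40-19:00.
Gabriel ∩ Yosef ∩ Gita ∩ Mateo: 12:45-16:30, 18:50-18:55.
The last common window of at least 20 minutes is 12:45-16:30; a 20-minute meeting can start as late as 16:10 and still end by 16:30.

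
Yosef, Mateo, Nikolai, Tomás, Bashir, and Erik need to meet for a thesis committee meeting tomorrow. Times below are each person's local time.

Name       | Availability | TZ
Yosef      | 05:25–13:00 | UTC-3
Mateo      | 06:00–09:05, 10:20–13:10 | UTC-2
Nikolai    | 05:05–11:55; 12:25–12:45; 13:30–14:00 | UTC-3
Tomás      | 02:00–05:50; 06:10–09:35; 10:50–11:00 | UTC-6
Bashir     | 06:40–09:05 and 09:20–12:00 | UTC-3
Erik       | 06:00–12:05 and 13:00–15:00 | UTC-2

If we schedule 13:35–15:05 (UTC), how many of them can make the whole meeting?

Yosef in UTC: 08:25-16:00 (add 3h to convert from UTC-3).
Mateo in UTC: 08:00-11:05, 12:20-15:10 (add 2h to convert from UTC-2).
Nikolai in UTC: 08:05-14:55, 15:25-15:45, 16:30-17:00 (add 3h to convert from UTC-3).
Tomás in UTC: 08:00-11:50, 12:10-15:35, 16:50-17:00 (add 6h to convert from UTC-6).
Bashir in UTC: 09:40-12:05, 12:20-15:00 (add 3h to convert from UTC-3).
Erik in UTC: 08:00-14:05, 15:00-17:00 (add 2h to convert from UTC-2).
Yosef, Mateo, and Tomás can make the full 13:35-15:05 slot — that's 3.

3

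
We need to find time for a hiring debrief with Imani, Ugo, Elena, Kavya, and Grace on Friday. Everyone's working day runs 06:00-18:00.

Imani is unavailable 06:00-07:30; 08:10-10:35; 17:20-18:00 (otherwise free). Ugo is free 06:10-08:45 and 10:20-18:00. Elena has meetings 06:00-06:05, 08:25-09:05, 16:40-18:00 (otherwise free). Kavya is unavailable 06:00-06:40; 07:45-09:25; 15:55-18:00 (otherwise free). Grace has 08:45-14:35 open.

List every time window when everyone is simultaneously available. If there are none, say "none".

Imani free: 07:30-08:10, 10:35-17:20 (invert busy blocks within the working day).
Ugo free: 06:10-08:45, 10:20-18:00.
Elena free: 06:05-08:25, 09:05-16:40 (invert busy blocks within the working day).
Kavya free: 06:40-07:45, 09:25-15:55 (invert busy blocks within the working day).
Grace free: 08:45-14:35.
Imani ∩ Ugo: 07:30-08:10, 10:35-17:20.
Imani ∩ Ugo ∩ Elena: 07:30-08:10, 10:35-16:40.
Imani ∩ Ugo ∩ Elena ∩ Kavya: 07:30-07:45, 10:35-15:55.
Imani ∩ Ugo ∩ Elena ∩ Kavya ∩ Grace: 10:35-14:35.

10:35-14:35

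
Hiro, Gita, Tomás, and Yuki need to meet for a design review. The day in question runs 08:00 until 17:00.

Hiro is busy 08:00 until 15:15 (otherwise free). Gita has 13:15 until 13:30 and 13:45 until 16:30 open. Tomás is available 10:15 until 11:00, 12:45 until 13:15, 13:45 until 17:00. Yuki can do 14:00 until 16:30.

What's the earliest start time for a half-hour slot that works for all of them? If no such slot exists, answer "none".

15:15

Hiro free: 15:15-17:00 (invert busy blocks within the working day).
Gita free: 13:15-13:30, 13:45-16:30.
Tomás free: 10:15-11:00, 12:45-13:15, 13:45-17:00.
Yuki free: 14:00-16:30.
Hiro ∩ Gita: 15:15-16:30.
Hiro ∩ Gita ∩ Tomás: 15:15-16:30.
Hiro ∩ Gita ∩ Tomás ∩ Yuki: 15:15-16:30.
The first common window of at least 30 minutes is 15:15-16:30, so the earliest start is 15:15.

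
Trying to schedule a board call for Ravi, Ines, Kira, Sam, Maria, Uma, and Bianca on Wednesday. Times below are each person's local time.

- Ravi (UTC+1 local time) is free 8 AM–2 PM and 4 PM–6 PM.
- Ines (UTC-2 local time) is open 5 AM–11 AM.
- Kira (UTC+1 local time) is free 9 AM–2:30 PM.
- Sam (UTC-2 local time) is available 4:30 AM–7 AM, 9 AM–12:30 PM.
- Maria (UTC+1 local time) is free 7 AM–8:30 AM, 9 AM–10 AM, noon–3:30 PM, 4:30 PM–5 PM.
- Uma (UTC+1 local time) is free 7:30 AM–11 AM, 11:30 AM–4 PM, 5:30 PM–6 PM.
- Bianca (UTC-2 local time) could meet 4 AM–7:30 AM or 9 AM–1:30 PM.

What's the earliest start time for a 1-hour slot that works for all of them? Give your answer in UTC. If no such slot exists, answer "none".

Ravi in UTC: 07:00-13:00, 15:00-17:00 (subtract 1h to convert from UTC+1).
Ines in UTC: 07:00-13:00 (add 2h to convert from UTC-2).
Kira in UTC: 08:00-13:30 (subtract 1h to convert from UTC+1).
Sam in UTC: 06:30-09:00, 11:00-14:30 (add 2h to convert from UTC-2).
Maria in UTC: 06:00-07:30, 08:00-09:00, 11:00-14:30, 15:30-16:00 (subtract 1h to convert from UTC+1).
Uma in UTC: 06:30-10:00, 10:30-15:00, 16:30-17:00 (subtract 1h to convert from UTC+1).
Bianca in UTC: 06:00-09:30, 11:00-15:30 (add 2h to convert from UTC-2).
Ravi ∩ Ines: 07:00-13:00.
Ravi ∩ Ines ∩ Kira: 08:00-13:00.
Ravi ∩ Ines ∩ Kira ∩ Sam: 08:00-09:00, 11:00-13:00.
Ravi ∩ Ines ∩ Kira ∩ Sam ∩ Maria: 08:00-09:00, 11:00-13:00.
Ravi ∩ Ines ∩ Kira ∩ Sam ∩ Maria ∩ Uma: 08:00-09:00, 11:00-13:00.
Ravi ∩ Ines ∩ Kira ∩ Sam ∩ Maria ∩ Uma ∩ Bianca: 08:00-09:00, 11:00-13:00.
Those are the intersection windows.
The first common window of at least 60 minutes is 08:00-09:00, so the earliest start is 08:00.

08:00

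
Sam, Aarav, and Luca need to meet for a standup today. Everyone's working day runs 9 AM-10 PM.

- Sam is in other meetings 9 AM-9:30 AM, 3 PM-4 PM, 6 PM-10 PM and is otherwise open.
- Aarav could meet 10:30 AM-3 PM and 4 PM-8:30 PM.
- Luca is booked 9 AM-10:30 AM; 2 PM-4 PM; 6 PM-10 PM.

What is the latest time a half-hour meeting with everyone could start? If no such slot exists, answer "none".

Sam free: 09:30-15:00, 16:00-18:00 (invert busy blocks within the working day).
Aarav free: 10:30-15:00, 16:00-20:30.
Luca free: 10:30-14:00, 16:00-18:00 (invert busy blocks within the working day).
Sam ∩ Aarav: 10:30-15:00, 16:00-18:00.
Sam ∩ Aarav ∩ Luca: 10:30-14:00, 16:00-18:00.
Those are the intersection windows.
The last common window of at least 30 minutes is 16:00-18:00; a 30-minute meeting can start as late as 17:30 and still end by 18:00.

17:30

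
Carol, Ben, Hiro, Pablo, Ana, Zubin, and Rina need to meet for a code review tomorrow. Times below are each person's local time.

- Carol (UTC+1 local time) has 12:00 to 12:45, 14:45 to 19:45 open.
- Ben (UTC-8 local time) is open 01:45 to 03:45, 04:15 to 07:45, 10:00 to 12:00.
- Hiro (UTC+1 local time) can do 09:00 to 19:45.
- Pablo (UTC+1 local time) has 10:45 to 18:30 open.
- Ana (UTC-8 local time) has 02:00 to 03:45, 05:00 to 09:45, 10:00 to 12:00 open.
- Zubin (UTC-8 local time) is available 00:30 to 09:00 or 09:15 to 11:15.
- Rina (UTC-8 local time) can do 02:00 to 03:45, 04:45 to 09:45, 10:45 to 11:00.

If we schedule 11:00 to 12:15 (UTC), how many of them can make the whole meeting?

Carol in UTC: 11:00-11:45, 13:45-18:45 (subtract 1h to convert from UTC+1).
Ben in UTC: 09:45-11:45, 12:15-15:45, 18:00-20:00 (add 8h to convert from UTC-8).
Hiro in UTC: 08:00-18:45 (subtract 1h to convert from UTC+1).
Pablo in UTC: 09:45-17:30 (subtract 1h to convert from UTC+1).
Ana in UTC: 10:00-11:45, 13:00-17:45, 18:00-20:00 (add 8h to convert from UTC-8).
Zubin in UTC: 08:30-17:00, 17:15-19:15 (add 8h to convert from UTC-8).
Rina in UTC: 10:00-11:45, 12:45-17:45, 18:45-19:00 (add 8h to convert from UTC-8).
Hiro, Pablo, and Zubin can make the full 11:00-12:15 slot — that's 3.

3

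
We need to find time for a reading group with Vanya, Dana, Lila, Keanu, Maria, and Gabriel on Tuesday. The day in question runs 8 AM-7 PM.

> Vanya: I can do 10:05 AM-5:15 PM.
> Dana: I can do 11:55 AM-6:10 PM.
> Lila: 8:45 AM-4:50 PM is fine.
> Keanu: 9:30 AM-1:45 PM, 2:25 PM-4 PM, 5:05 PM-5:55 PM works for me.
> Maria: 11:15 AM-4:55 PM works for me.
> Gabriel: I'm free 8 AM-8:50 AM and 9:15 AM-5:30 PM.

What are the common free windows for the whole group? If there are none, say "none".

11:55-13:45, 14:25-16:00

Vanya ∩ Dana: 11:55-17:15.
Vanya ∩ Dana ∩ Lila: 11:55-16:50.
Vanya ∩ Dana ∩ Lila ∩ Keanu: 11:55-13:45, 14:25-16:00.
Vanya ∩ Dana ∩ Lila ∩ Keanu ∩ Maria: 11:55-13:45, 14:25-16:00.
Vanya ∩ Dana ∩ Lila ∩ Keanu ∩ Maria ∩ Gabriel: 11:55-13:45, 14:25-16:00.
Those are the intersection windows.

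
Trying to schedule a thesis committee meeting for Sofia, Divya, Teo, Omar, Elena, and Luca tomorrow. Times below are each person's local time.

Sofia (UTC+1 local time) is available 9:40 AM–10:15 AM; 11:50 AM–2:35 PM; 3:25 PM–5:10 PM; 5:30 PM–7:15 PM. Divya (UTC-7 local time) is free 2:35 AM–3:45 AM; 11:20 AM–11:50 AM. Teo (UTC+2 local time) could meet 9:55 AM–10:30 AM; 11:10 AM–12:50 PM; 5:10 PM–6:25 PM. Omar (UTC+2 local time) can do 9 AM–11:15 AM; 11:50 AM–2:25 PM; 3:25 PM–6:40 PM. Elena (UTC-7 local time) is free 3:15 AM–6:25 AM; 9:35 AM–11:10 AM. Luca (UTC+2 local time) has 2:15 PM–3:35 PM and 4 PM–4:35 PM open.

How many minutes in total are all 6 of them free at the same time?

0

Sofia in UTC: 08:40-09:15, 10:50-13:35, 14:25-16:10, 16:30-18:15 (subtract 1h to convert from UTC+1).
Divya in UTC: 09:35-10:45, 18:20-18:50 (add 7h to convert from UTC-7).
Teo in UTC: 07:55-08:30, 09:10-10:50, 15:10-16:25 (subtract 2h to convert from UTC+2).
Omar in UTC: 07:00-09:15, 09:50-12:25, 13:25-16:40 (subtract 2h to convert from UTC+2).
Elena in UTC: 10:15-13:25, 16:35-18:10 (add 7h to convert from UTC-7).
Luca in UTC: 12:15-13:35, 14:00-14:35 (subtract 2h to convert from UTC+2).
Sofia ∩ Divya: ∅.
Sofia ∩ Divya ∩ Teo: ∅.
Sofia ∩ Divya ∩ Teo ∩ Omar: ∅.
Sofia ∩ Divya ∩ Teo ∩ Omar ∩ Elena: ∅.
Sofia ∩ Divya ∩ Teo ∩ Omar ∩ Elena ∩ Luca: ∅.
There is no time when everyone is free.
There is no common window, so the total is 0 minutes.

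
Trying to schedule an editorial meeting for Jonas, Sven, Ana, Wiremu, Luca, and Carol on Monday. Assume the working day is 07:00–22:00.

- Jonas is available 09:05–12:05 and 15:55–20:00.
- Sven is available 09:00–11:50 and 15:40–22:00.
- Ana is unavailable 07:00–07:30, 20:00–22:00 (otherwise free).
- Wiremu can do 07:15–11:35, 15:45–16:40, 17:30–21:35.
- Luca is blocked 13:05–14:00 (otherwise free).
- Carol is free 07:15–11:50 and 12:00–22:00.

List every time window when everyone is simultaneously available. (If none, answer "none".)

09:05-11:35, 15:55-16:40, 17:30-20:00

Jonas free: 09:05-12:05, 15:55-20:00.
Sven free: 09:00-11:50, 15:40-22:00.
Ana free: 07:30-20:00 (invert busy blocks within the working day).
Wiremu free: 07:15-11:35, 15:45-16:40, 17:30-21:35.
Luca free: 07:00-13:05, 14:00-22:00 (invert busy blocks within the working day).
Carol free: 07:15-11:50, 12:00-22:00.
Jonas ∩ Sven: 09:05-11:50, 15:55-20:00.
Jonas ∩ Sven ∩ Ana: 09:05-11:50, 15:55-20:00.
Jonas ∩ Sven ∩ Ana ∩ Wiremu: 09:05-11:35, 15:55-16:40, 17:30-20:00.
Jonas ∩ Sven ∩ Ana ∩ Wiremu ∩ Luca: 09:05-11:35, 15:55-16:40, 17:30-20:00.
Jonas ∩ Sven ∩ Ana ∩ Wiremu ∩ Luca ∩ Carol: 09:05-11:35, 15:55-16:40, 17:30-20:00.
So the common availability across everyone is 09:05-11:35, 15:55-16:40, 17:30-20:00.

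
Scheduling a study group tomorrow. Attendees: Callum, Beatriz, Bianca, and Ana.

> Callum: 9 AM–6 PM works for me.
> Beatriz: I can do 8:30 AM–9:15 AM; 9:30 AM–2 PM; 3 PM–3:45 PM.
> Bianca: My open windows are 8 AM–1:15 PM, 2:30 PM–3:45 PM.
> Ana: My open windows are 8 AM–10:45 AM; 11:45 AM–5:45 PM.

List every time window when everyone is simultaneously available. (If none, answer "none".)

Callum ∩ Beatriz: 09:00-09:15, 09:30-14:00, 15:00-15:45.
Callum ∩ Beatriz ∩ Bianca: 09:00-09:15, 09:30-13:15, 15:00-15:45.
Callum ∩ Beatriz ∩ Bianca ∩ Ana: 09:00-09:15, 09:30-10:45, 11:45-13:15, 15:00-15:45.
So the common availability across everyone is 09:00-09:15, 09:30-10:45, 11:45-13:15, 15:00-15:45.

09:00-09:15, 09:30-10:45, 11:45-13:15, 15:00-15:45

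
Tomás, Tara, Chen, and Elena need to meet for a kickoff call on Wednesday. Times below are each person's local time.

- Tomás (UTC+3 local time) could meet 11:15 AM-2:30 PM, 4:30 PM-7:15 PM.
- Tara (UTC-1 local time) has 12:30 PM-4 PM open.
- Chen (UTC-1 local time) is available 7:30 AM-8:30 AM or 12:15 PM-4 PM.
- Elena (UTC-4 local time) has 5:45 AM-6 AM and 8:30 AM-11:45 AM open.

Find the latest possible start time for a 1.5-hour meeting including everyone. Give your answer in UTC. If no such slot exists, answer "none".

14:15

Tomás in UTC: 08:15-11:30, 13:30-16:15 (subtract 3h to convert from UTC+3).
Tara in UTC: 13:30-17:00 (add 1h to convert from UTC-1).
Chen in UTC: 08:30-09:30, 13:15-17:00 (add 1h to convert from UTC-1).
Elena in UTC: 09:45-10:00, 12:30-15:45 (add 4h to convert from UTC-4).
Tomás ∩ Tara: 13:30-16:15.
Tomás ∩ Tara ∩ Chen: 13:30-16:15.
Tomás ∩ Tara ∩ Chen ∩ Elena: 13:30-15:45.
So the common availability across everyone is 13:30-15:45.
The last common window of at least 90 minutes is 13:30-15:45; a 90-minute meeting can start as late as 14:15 and still end by 15:45.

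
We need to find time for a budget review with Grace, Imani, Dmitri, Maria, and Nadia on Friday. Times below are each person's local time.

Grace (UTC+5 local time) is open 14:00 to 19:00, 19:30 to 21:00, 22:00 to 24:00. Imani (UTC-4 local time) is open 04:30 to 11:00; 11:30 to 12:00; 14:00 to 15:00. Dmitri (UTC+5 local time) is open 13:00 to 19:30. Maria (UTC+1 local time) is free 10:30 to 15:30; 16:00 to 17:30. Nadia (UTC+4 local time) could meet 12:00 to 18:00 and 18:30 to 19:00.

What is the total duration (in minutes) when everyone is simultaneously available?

Grace in UTC: 09:00-14:00, 14:30-16:00, 17:00-19:00 (subtract 5h to convert from UTC+5).
Imani in UTC: 08:30-15:00, 15:30-16:00, 18:00-19:00 (add 4h to convert from UTC-4).
Dmitri in UTC: 08:00-14:30 (subtract 5h to convert from UTC+5).
Maria in UTC: 09:30-14:30, 15:00-16:30 (subtract 1h to convert from UTC+1).
Nadia in UTC: 08:00-14:00, 14:30-15:00 (subtract 4h to convert from UTC+4).
Grace ∩ Imani: 09:00-14:00, 14:30-15:00, 15:30-16:00, 18:00-19:00.
Grace ∩ Imani ∩ Dmitri: 09:00-14:00.
Grace ∩ Imani ∩ Dmitri ∩ Maria: 09:30-14:00.
Grace ∩ Imani ∩ Dmitri ∩ Maria ∩ Nadia: 09:30-14:00.
Those are the intersection windows.
That's a single block of 270 minutes.

270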